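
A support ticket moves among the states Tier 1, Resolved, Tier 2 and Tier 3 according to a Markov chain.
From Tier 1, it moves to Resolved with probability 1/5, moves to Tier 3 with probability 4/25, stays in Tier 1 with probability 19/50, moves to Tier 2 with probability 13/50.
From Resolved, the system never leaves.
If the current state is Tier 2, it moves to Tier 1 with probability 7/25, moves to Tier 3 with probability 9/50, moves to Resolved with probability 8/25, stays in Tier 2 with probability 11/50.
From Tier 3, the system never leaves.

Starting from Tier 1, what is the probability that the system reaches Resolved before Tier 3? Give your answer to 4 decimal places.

0.5823

Let h(s) be the probability of absorption at Resolved starting from transient state s. Then h(Resolved) = 1 and h(Tier 3) = 0. By first-step analysis:
h(Tier 1) = 0.38·h(Tier 1) + 0.2·1 + 0.26·h(Tier 2) + 0.16·0
h(Tier 2) = 0.28·h(Tier 1) + 0.32·1 + 0.22·h(Tier 2) + 0.18·0
Solving: h(Tier 1) = 0.5823, h(Tier 2) = 0.6193.
Starting from Tier 1, the probability is 0.5823.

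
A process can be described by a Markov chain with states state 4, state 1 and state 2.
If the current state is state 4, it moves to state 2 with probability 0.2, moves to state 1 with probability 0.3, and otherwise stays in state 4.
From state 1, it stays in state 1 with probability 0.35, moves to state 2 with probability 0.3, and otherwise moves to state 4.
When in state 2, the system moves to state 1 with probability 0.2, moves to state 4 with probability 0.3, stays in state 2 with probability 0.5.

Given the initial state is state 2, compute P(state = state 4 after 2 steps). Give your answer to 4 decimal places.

0.3700

Sum over the intermediate state after 1 step:
P = P(state 2→state 4)·P(state 4→state 4) + P(state 2→state 1)·P(state 1→state 4) + P(state 2→state 2)·P(state 2→state 4)
  = 0.3×0.5 + 0.2×0.35 + 0.5×0.3
  = 0.1500 + 0.0700 + 0.1500 = 0.3700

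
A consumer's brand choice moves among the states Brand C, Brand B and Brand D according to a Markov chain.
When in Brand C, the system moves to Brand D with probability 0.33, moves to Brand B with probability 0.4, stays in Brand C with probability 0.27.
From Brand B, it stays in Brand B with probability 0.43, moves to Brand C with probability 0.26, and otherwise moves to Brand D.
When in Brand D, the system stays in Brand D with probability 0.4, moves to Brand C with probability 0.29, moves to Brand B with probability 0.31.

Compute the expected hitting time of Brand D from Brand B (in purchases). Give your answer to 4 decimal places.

3.1721

Let t(s) be the expected number of purchases to first reach Brand D from state s, with t(Brand D) = 0. Conditioning on the first purchase:
t(Brand C) = 1 + 0.27·t(Brand C) + 0.4·t(Brand B)
t(Brand B) = 1 + 0.26·t(Brand C) + 0.43·t(Brand B)
Solving: t(Brand C) = 3.1080, t(Brand B) = 3.1721.
Expected purchases from Brand B to Brand D: 3.1721.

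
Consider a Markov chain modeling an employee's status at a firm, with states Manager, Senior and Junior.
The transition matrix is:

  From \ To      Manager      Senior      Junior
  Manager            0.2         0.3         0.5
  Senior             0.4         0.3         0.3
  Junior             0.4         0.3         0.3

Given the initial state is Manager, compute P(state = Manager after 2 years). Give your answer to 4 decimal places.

Sum over the intermediate state after 1 year:
P = P(Manager→Manager)·P(Manager→Manager) + P(Manager→Senior)·P(Senior→Manager) + P(Manager→Junior)·P(Junior→Manager)
  = 0.2×0.2 + 0.3×0.4 + 0.5×0.4
  = 0.0400 + 0.1200 + 0.2000 = 0.3600

0.3600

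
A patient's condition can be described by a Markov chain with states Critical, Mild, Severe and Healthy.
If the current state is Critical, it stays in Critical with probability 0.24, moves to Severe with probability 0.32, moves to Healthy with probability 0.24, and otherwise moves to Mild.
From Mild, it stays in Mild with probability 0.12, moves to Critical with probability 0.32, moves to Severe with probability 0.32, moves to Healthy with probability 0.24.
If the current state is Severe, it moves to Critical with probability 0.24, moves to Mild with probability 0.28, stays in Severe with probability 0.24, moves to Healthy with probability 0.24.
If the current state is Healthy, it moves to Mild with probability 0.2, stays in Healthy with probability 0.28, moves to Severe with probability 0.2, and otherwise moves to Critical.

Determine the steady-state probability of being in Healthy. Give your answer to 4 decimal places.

Let the stationary distribution be π with π = πP and π_1 + π_2 + π_3 + π_4 = 1.
π_1 = 0.24·π_1 + 0.32·π_2 + 0.24·π_3 + 0.32·π_4
π_2 = 0.2·π_1 + 0.12·π_2 + 0.28·π_3 + 0.2·π_4
π_3 = 0.32·π_1 + 0.32·π_2 + 0.24·π_3 + 0.2·π_4
Solving with the normalization constraint gives π = (0.2764, 0.2051, 0.2685, 0.2500).
So the stationary probability of Healthy is 0.2500.

0.2500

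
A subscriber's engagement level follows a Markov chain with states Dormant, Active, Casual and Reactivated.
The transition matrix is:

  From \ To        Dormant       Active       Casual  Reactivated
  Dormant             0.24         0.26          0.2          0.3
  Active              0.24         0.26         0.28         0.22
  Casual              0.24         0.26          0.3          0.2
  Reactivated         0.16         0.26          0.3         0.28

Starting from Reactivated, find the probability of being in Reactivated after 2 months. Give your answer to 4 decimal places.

0.2436

Propagate the distribution vector 2 months from Reactivated.
After 0 months: (0.0000, 0.0000, 0.0000, 1.0000)
After 1 month: (0.1600, 0.2600, 0.3000, 0.2800)
After 2 months: (0.2176, 0.2600, 0.2788, 0.2436)
P(in Reactivated after 2 months) = 0.2436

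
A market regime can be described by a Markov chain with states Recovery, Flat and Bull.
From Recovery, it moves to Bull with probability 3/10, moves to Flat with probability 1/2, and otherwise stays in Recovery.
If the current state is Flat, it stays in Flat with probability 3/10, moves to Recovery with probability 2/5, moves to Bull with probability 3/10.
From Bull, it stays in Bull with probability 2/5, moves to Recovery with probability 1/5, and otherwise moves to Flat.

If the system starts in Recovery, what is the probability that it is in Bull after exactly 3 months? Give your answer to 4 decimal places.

0.3330

Propagate the distribution vector 3 months from Recovery.
After 0 months: (1.0000, 0.0000, 0.0000)
After 1 month: (0.2000, 0.5000, 0.3000)
After 2 months: (0.3000, 0.3700, 0.3300)
After 3 months: (0.2740, 0.3930, 0.3330)
P(in Bull after 3 months) = 0.3330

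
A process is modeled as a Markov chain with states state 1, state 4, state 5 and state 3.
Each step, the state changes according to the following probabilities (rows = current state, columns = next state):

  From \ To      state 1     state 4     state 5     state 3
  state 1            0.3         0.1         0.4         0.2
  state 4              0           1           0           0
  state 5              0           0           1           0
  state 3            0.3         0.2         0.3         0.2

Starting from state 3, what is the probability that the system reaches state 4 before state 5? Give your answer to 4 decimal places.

0.3400

Let h(s) be the probability of absorption at state 4 starting from transient state s. Then h(state 4) = 1 and h(state 5) = 0. By first-step analysis:
h(state 1) = 0.3·h(state 1) + 0.1·1 + 0.4·0 + 0.2·h(state 3)
h(state 3) = 0.3·h(state 1) + 0.2·1 + 0.3·0 + 0.2·h(state 3)
Solving: h(state 1) = 0.2400, h(state 3) = 0.3400.
Starting from state 3, the probability is 0.3400.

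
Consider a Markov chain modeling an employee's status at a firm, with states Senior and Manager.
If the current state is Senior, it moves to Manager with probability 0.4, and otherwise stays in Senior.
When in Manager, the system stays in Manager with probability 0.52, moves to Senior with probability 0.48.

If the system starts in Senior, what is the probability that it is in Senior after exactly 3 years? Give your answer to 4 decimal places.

0.5462

Propagate the distribution vector 3 years from Senior.
After 0 years: (1.0000, 0.0000)
After 1 year: (0.6000, 0.4000)
After 2 years: (0.5520, 0.4480)
After 3 years: (0.5462, 0.4538)
P(in Senior after 3 years) = 0.5462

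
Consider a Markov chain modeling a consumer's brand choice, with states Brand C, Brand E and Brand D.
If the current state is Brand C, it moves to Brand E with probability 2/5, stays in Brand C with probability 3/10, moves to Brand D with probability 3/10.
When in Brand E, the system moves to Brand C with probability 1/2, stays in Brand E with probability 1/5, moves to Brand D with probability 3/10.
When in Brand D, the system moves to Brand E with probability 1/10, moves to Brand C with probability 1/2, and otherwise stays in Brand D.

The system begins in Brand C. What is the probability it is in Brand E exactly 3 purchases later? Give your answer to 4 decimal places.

0.2550

Propagate the distribution vector 3 purchases from Brand C.
After 0 purchases: (1.0000, 0.0000, 0.0000)
After 1 purchase: (0.3000, 0.4000, 0.3000)
After 2 purchases: (0.4400, 0.2300, 0.3300)
After 3 purchases: (0.4120, 0.2550, 0.3330)
P(in Brand E after 3 purchases) = 0.2550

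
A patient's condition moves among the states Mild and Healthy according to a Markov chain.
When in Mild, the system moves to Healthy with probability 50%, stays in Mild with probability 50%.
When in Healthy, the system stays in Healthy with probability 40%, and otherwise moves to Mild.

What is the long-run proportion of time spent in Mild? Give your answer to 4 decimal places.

Let the stationary distribution be π with π = πP and π_1 + π_2 = 1.
π_1 = 0.5·π_1 + 0.6·π_2
Solving with the normalization constraint gives π = (0.5455, 0.4545).
So the stationary probability of Mild is 0.5455.

0.5455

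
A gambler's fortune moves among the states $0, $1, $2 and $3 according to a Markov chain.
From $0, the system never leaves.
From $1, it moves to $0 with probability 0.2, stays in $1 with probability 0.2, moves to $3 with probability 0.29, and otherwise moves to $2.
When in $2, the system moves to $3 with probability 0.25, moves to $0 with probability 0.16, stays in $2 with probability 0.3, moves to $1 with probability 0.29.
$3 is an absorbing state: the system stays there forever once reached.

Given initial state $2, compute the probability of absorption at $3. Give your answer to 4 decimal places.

Let h(s) be the probability of absorption at $3 starting from transient state s. Then h($3) = 1 and h($0) = 0. By first-step analysis:
h($1) = 0.2·0 + 0.2·h($1) + 0.31·h($2) + 0.29·1
h($2) = 0.16·0 + 0.29·h($1) + 0.3·h($2) + 0.25·1
Solving: h($1) = 0.5967, h($2) = 0.6043.
Starting from $2, the probability is 0.6043.

0.6043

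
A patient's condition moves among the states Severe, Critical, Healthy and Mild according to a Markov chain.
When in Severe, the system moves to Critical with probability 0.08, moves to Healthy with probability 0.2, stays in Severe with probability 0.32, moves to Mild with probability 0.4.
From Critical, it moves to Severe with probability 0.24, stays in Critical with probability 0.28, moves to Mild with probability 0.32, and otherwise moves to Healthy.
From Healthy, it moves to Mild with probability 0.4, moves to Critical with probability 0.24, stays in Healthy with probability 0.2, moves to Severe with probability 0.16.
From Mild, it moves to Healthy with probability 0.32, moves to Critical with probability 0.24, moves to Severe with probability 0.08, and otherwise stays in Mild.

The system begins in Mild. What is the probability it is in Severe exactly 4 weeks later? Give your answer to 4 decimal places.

0.1767

Propagate the distribution vector 4 weeks from Mild.
After 0 weeks: (0.0000, 0.0000, 0.0000, 1.0000)
After 1 week: (0.0800, 0.2400, 0.3200, 0.3600)
After 2 weeks: (0.1632, 0.2368, 0.2336, 0.3664)
After 3 weeks: (0.1757, 0.2234, 0.2345, 0.3664)
After 4 weeks: (0.1767, 0.2208, 0.2350, 0.3675)
P(in Severe after 4 weeks) = 0.1767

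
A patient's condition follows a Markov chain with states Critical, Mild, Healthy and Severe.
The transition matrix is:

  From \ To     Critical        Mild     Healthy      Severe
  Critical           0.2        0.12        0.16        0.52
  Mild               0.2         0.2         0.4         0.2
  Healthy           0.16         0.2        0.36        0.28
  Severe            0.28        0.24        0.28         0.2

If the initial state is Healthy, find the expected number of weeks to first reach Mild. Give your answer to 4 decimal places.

Let t(s) be the expected number of weeks to first reach Mild from state s, with t(Mild) = 0. Conditioning on the first week:
t(Critical) = 1 + 0.2·t(Critical) + 0.16·t(Healthy) + 0.52·t(Severe)
t(Healthy) = 1 + 0.16·t(Critical) + 0.36·t(Healthy) + 0.28·t(Severe)
t(Severe) = 1 + 0.28·t(Critical) + 0.28·t(Healthy) + 0.2·t(Severe)
Solving: t(Critical) = 5.4961, t(Healthy) = 5.1070, t(Severe) = 4.9611.
Expected weeks from Healthy to Mild: 5.1070.

5.1070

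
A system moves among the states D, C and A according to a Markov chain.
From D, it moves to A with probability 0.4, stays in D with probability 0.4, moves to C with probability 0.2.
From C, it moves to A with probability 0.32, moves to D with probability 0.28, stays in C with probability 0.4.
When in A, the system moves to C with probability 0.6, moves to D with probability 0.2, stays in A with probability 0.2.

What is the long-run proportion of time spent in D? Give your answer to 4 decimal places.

Let the stationary distribution be π with π = πP and π_1 + π_2 + π_3 = 1.
π_1 = 0.4·π_1 + 0.28·π_2 + 0.2·π_3
π_2 = 0.2·π_1 + 0.4·π_2 + 0.6·π_3
Solving with the normalization constraint gives π = (0.2903, 0.4032, 0.3065).
So the stationary probability of D is 0.2903.

0.2903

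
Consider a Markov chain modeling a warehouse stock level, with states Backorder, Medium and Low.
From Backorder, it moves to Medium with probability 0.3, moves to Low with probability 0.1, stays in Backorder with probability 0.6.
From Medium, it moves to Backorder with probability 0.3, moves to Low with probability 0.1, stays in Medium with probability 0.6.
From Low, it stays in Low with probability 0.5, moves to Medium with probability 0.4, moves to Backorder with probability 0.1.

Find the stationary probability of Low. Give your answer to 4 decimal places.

0.1667

Let the stationary distribution be π with π = πP and π_1 + π_2 + π_3 = 1.
π_1 = 0.6·π_1 + 0.3·π_2 + 0.1·π_3
π_2 = 0.3·π_1 + 0.6·π_2 + 0.4·π_3
Solving with the normalization constraint gives π = (0.3810, 0.4524, 0.1667).
So the stationary probability of Low is 0.1667.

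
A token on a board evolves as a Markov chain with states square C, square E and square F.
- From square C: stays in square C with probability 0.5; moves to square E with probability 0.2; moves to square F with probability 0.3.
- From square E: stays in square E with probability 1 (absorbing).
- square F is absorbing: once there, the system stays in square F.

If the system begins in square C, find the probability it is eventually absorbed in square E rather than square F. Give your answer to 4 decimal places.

Let h(s) be the probability of absorption at square E starting from transient state s. Then h(square E) = 1 and h(square F) = 0. By first-step analysis:
h(square C) = 0.5·h(square C) + 0.2·1 + 0.3·0
Solving: h(square C) = 0.4000.
Starting from square C, the probability is 0.4000.

0.4000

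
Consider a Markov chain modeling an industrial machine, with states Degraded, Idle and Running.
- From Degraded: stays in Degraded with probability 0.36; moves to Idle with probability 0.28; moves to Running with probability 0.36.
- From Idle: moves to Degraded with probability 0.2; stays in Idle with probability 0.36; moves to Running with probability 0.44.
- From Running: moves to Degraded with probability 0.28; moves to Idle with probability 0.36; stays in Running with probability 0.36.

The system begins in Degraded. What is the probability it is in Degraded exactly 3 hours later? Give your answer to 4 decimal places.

0.2764

Propagate the distribution vector 3 hours from Degraded.
After 0 hours: (1.0000, 0.0000, 0.0000)
After 1 hour: (0.3600, 0.2800, 0.3600)
After 2 hours: (0.2864, 0.3312, 0.3824)
After 3 hours: (0.2764, 0.3371, 0.3865)
P(in Degraded after 3 hours) = 0.2764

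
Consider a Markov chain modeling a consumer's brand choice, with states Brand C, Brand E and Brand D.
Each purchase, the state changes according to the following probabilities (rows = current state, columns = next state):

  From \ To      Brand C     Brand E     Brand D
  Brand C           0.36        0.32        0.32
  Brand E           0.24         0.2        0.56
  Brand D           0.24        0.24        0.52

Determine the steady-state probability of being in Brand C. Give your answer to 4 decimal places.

Let the stationary distribution be π with π = πP and π_1 + π_2 + π_3 = 1.
π_1 = 0.36·π_1 + 0.24·π_2 + 0.24·π_3
π_2 = 0.32·π_1 + 0.2·π_2 + 0.24·π_3
Solving with the normalization constraint gives π = (0.2727, 0.2517, 0.4755).
So the stationary probability of Brand C is 0.2727.

0.2727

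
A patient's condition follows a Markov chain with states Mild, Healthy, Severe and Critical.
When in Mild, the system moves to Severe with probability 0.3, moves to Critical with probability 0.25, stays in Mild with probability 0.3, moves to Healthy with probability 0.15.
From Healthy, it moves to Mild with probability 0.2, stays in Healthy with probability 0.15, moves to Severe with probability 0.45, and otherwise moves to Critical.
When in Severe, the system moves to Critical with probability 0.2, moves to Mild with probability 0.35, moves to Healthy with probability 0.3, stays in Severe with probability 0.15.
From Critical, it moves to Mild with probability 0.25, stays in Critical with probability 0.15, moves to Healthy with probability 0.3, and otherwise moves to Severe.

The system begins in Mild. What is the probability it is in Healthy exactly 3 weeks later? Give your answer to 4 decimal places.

Propagate the distribution vector 3 weeks from Mild.
After 0 weeks: (1.0000, 0.0000, 0.0000, 0.0000)
After 1 week: (0.3000, 0.1500, 0.3000, 0.2500)
After 2 weeks: (0.2875, 0.2325, 0.2775, 0.2025)
After 3 weeks: (0.2805, 0.2220, 0.2933, 0.2043)
P(in Healthy after 3 weeks) = 0.2220

0.2220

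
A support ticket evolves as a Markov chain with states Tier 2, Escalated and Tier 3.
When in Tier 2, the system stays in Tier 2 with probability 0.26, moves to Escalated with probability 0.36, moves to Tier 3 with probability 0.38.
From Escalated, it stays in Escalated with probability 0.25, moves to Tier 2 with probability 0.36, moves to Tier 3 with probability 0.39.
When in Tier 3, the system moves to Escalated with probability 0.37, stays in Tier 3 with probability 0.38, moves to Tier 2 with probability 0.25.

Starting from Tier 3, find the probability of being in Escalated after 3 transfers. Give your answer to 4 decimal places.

Propagate the distribution vector 3 transfers from Tier 3.
After 0 transfers: (0.0000, 0.0000, 1.0000)
After 1 transfer: (0.2500, 0.3700, 0.3800)
After 2 transfers: (0.2932, 0.3231, 0.3837)
After 3 transfers: (0.2885, 0.3283, 0.3832)
P(in Escalated after 3 transfers) = 0.3283

0.3283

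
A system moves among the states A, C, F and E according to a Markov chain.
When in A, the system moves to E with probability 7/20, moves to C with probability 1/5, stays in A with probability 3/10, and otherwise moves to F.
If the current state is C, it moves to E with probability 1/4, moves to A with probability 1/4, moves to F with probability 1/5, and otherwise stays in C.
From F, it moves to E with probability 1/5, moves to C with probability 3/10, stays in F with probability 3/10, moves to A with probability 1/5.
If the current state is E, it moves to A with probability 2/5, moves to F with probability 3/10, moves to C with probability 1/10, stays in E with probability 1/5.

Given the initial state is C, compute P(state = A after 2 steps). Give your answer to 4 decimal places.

0.2900

Propagate the distribution vector 2 steps from C.
After 0 steps: (0.0000, 1.0000, 0.0000, 0.0000)
After 1 step: (0.2500, 0.3000, 0.2000, 0.2500)
After 2 steps: (0.2900, 0.2250, 0.2325, 0.2525)
P(in A after 2 steps) = 0.2900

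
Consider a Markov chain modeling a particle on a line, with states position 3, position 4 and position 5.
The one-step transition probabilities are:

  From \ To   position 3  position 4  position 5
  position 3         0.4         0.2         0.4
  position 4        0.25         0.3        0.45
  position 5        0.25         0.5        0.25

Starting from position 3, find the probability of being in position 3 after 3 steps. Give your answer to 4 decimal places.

0.2965

Propagate the distribution vector 3 steps from position 3.
After 0 steps: (1.0000, 0.0000, 0.0000)
After 1 step: (0.4000, 0.2000, 0.4000)
After 2 steps: (0.3100, 0.3400, 0.3500)
After 3 steps: (0.2965, 0.3390, 0.3645)
P(in position 3 after 3 steps) = 0.2965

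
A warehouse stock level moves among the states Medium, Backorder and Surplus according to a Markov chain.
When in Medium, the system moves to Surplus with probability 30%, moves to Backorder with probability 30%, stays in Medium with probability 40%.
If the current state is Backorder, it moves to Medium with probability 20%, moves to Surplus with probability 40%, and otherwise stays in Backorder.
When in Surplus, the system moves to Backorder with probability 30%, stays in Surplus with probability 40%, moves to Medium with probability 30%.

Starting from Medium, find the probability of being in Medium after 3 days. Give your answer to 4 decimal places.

0.2980

Propagate the distribution vector 3 days from Medium.
After 0 days: (1.0000, 0.0000, 0.0000)
After 1 day: (0.4000, 0.3000, 0.3000)
After 2 days: (0.3100, 0.3300, 0.3600)
After 3 days: (0.2980, 0.3330, 0.3690)
P(in Medium after 3 days) = 0.2980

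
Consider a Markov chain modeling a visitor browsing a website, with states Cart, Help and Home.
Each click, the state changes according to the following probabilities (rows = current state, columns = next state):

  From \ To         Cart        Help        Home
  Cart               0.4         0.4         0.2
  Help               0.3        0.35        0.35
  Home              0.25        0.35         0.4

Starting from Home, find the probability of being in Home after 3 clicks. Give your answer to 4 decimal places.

Propagate the distribution vector 3 clicks from Home.
After 0 clicks: (0.0000, 0.0000, 1.0000)
After 1 click: (0.2500, 0.3500, 0.4000)
After 2 clicks: (0.3050, 0.3625, 0.3325)
After 3 clicks: (0.3139, 0.3653, 0.3209)
P(in Home after 3 clicks) = 0.3209

0.3209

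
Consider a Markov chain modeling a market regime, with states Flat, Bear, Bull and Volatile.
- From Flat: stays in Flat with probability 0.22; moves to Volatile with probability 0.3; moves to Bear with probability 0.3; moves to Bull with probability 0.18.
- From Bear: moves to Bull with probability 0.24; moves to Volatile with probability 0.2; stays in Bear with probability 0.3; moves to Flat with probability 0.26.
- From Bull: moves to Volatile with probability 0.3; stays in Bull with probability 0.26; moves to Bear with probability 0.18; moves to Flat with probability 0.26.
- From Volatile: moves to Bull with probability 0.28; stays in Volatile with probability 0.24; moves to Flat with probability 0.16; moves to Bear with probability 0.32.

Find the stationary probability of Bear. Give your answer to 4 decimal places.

Let the stationary distribution be π with π = πP and π_1 + π_2 + π_3 + π_4 = 1.
π_1 = 0.22·π_1 + 0.26·π_2 + 0.26·π_3 + 0.16·π_4
π_2 = 0.3·π_1 + 0.3·π_2 + 0.18·π_3 + 0.32·π_4
π_3 = 0.18·π_1 + 0.24·π_2 + 0.26·π_3 + 0.28·π_4
Solving with the normalization constraint gives π = (0.2253, 0.2761, 0.2416, 0.2570).
So the stationary probability of Bear is 0.2761.

0.2761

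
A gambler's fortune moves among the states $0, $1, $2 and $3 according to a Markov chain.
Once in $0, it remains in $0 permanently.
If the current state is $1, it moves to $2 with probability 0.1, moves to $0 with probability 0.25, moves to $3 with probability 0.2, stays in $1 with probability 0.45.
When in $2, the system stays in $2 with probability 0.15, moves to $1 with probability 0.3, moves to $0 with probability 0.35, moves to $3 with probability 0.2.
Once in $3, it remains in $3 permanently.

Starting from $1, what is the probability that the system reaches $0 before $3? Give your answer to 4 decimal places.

Let h(s) be the probability of absorption at $0 starting from transient state s. Then h($0) = 1 and h($3) = 0. By first-step analysis:
h($1) = 0.25·1 + 0.45·h($1) + 0.1·h($2) + 0.2·0
h($2) = 0.35·1 + 0.3·h($1) + 0.15·h($2) + 0.2·0
Solving: h($1) = 0.5657, h($2) = 0.6114.
Starting from $1, the probability is 0.5657.

0.5657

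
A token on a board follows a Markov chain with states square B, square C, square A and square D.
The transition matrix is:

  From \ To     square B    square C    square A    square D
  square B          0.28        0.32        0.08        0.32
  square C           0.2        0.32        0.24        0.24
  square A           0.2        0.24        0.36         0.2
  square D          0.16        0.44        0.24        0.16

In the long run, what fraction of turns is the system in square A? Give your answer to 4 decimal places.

0.2350

Let the stationary distribution be π with π = πP and π_1 + π_2 + π_3 + π_4 = 1.
π_1 = 0.28·π_1 + 0.2·π_2 + 0.2·π_3 + 0.16·π_4
π_2 = 0.32·π_1 + 0.32·π_2 + 0.24·π_3 + 0.44·π_4
π_3 = 0.08·π_1 + 0.24·π_2 + 0.36·π_3 + 0.24·π_4
Solving with the normalization constraint gives π = (0.2074, 0.3287, 0.2350, 0.2289).
So the stationary probability of square A is 0.2350.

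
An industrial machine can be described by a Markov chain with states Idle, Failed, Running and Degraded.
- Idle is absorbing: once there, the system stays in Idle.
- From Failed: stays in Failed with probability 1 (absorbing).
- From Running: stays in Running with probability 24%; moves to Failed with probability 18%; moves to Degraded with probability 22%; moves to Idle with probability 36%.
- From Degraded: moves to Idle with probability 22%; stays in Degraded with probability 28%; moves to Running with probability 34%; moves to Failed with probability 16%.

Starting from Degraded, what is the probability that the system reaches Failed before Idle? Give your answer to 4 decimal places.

0.3870

Let h(s) be the probability of absorption at Failed starting from transient state s. Then h(Failed) = 1 and h(Idle) = 0. By first-step analysis:
h(Running) = 0.36·0 + 0.18·1 + 0.24·h(Running) + 0.22·h(Degraded)
h(Degraded) = 0.22·0 + 0.16·1 + 0.34·h(Running) + 0.28·h(Degraded)
Solving: h(Running) = 0.3489, h(Degraded) = 0.3870.
Starting from Degraded, the probability is 0.3870.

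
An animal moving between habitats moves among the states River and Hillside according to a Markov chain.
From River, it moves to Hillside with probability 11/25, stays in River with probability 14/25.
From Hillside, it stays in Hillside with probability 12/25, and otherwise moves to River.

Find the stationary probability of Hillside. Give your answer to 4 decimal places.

0.4583

Let the stationary distribution be π with π = πP and π_1 + π_2 = 1.
π_1 = 0.56·π_1 + 0.52·π_2
Solving with the normalization constraint gives π = (0.5417, 0.4583).
So the stationary probability of Hillside is 0.4583.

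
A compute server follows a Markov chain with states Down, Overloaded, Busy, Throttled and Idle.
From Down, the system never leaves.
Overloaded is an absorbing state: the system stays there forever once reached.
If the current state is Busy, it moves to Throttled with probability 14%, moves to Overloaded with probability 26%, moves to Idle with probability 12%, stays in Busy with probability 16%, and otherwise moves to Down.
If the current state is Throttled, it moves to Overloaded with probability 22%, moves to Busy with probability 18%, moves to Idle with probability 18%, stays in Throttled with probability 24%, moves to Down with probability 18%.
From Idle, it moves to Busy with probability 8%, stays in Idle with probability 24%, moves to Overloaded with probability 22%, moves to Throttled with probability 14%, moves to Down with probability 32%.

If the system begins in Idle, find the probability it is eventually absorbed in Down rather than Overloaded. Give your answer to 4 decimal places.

Let h(s) be the probability of absorption at Down starting from transient state s. Then h(Down) = 1 and h(Overloaded) = 0. By first-step analysis:
h(Busy) = 0.32·1 + 0.26·0 + 0.16·h(Busy) + 0.14·h(Throttled) + 0.12·h(Idle)
h(Throttled) = 0.18·1 + 0.22·0 + 0.18·h(Busy) + 0.24·h(Throttled) + 0.18·h(Idle)
h(Idle) = 0.32·1 + 0.22·0 + 0.08·h(Busy) + 0.14·h(Throttled) + 0.24·h(Idle)
Solving: h(Busy) = 0.5461, h(Throttled) = 0.5014, h(Idle) = 0.5709.
Starting from Idle, the probability is 0.5709.

0.5709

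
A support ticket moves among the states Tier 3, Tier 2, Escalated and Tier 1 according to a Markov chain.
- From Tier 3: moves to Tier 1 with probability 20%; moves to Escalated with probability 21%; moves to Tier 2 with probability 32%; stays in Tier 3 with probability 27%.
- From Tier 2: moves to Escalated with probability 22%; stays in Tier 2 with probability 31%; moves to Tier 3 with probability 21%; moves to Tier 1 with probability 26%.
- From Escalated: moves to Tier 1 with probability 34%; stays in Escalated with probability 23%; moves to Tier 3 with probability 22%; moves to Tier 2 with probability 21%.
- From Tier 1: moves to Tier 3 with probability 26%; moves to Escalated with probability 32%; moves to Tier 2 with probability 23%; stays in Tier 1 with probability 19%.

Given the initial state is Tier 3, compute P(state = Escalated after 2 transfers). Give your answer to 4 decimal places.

0.2394

Propagate the distribution vector 2 transfers from Tier 3.
After 0 transfers: (1.0000, 0.0000, 0.0000, 0.0000)
After 1 transfer: (0.2700, 0.3200, 0.2100, 0.2000)
After 2 transfers: (0.2383, 0.2757, 0.2394, 0.2466)
P(in Escalated after 2 transfers) = 0.2394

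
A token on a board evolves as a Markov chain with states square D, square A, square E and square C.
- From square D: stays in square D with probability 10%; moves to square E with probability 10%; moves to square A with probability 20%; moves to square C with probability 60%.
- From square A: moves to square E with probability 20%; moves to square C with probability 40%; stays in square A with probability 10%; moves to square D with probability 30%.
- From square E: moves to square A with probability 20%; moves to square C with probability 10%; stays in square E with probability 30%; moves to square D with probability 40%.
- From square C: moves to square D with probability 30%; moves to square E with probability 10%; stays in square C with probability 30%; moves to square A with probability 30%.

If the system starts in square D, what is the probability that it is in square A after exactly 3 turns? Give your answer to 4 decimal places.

Propagate the distribution vector 3 turns from square D.
After 0 turns: (1.0000, 0.0000, 0.0000, 0.0000)
After 1 turn: (0.1000, 0.2000, 0.1000, 0.6000)
After 2 turns: (0.2900, 0.2400, 0.1400, 0.3300)
After 3 turns: (0.2560, 0.2090, 0.1520, 0.3830)
P(in square A after 3 turns) = 0.2090

0.2090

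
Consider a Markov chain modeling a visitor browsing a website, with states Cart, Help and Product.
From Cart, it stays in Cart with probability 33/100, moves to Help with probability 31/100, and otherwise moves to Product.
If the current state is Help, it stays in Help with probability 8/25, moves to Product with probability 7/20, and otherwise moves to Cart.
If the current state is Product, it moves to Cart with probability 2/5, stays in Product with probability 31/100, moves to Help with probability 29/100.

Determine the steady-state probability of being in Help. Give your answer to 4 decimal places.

0.3063

Let the stationary distribution be π with π = πP and π_1 + π_2 + π_3 = 1.
π_1 = 0.33·π_1 + 0.33·π_2 + 0.4·π_3
π_2 = 0.31·π_1 + 0.32·π_2 + 0.29·π_3
Solving with the normalization constraint gives π = (0.3538, 0.3063, 0.3399).
So the stationary probability of Help is 0.3063.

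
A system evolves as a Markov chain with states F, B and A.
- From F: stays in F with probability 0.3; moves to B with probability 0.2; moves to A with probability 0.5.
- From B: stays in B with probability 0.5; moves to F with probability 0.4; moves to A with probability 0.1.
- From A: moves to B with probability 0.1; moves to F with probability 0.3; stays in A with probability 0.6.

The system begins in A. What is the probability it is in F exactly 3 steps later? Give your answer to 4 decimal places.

0.3170

Propagate the distribution vector 3 steps from A.
After 0 steps: (0.0000, 0.0000, 1.0000)
After 1 step: (0.3000, 0.1000, 0.6000)
After 2 steps: (0.3100, 0.1700, 0.5200)
After 3 steps: (0.3170, 0.1990, 0.4840)
P(in F after 3 steps) = 0.3170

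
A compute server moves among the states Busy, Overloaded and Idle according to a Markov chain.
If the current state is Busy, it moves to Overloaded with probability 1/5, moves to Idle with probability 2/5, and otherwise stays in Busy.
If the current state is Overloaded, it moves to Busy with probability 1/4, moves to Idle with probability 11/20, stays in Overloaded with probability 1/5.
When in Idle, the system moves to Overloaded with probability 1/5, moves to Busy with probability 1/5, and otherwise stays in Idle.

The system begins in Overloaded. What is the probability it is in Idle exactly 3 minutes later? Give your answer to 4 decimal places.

0.5380

Propagate the distribution vector 3 minutes from Overloaded.
After 0 minutes: (0.0000, 1.0000, 0.0000)
After 1 minute: (0.2500, 0.2000, 0.5500)
After 2 minutes: (0.2600, 0.2000, 0.5400)
After 3 minutes: (0.2620, 0.2000, 0.5380)
P(in Idle after 3 minutes) = 0.5380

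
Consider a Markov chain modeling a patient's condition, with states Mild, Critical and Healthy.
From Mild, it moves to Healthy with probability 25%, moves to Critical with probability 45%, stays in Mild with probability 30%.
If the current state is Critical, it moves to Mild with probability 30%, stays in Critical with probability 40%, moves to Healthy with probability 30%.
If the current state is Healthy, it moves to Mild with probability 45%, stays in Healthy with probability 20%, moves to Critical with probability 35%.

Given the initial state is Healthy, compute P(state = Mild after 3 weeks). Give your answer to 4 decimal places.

0.3386

Propagate the distribution vector 3 weeks from Healthy.
After 0 weeks: (0.0000, 0.0000, 1.0000)
After 1 week: (0.4500, 0.3500, 0.2000)
After 2 weeks: (0.3300, 0.4125, 0.2575)
After 3 weeks: (0.3386, 0.4036, 0.2578)
P(in Mild after 3 weeks) = 0.3386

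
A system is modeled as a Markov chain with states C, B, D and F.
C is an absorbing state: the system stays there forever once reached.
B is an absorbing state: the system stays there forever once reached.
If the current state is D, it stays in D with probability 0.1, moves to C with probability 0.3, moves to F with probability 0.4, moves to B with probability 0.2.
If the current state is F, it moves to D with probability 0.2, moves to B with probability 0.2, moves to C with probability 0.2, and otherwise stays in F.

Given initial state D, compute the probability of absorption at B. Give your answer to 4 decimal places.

0.4348

Let h(s) be the probability of absorption at B starting from transient state s. Then h(B) = 1 and h(C) = 0. By first-step analysis:
h(D) = 0.3·0 + 0.2·1 + 0.1·h(D) + 0.4·h(F)
h(F) = 0.2·0 + 0.2·1 + 0.2·h(D) + 0.4·h(F)
Solving: h(D) = 0.4348, h(F) = 0.4783.
Starting from D, the probability is 0.4348.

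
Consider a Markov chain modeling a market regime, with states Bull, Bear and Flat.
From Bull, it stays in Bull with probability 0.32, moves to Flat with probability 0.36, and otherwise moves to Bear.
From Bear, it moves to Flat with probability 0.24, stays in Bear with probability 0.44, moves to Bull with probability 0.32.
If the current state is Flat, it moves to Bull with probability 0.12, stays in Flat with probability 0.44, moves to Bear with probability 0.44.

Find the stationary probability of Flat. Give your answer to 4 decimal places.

0.3379

Let the stationary distribution be π with π = πP and π_1 + π_2 + π_3 = 1.
π_1 = 0.32·π_1 + 0.32·π_2 + 0.12·π_3
π_2 = 0.32·π_1 + 0.44·π_2 + 0.44·π_3
Solving with the normalization constraint gives π = (0.2524, 0.4097, 0.3379).
So the stationary probability of Flat is 0.3379.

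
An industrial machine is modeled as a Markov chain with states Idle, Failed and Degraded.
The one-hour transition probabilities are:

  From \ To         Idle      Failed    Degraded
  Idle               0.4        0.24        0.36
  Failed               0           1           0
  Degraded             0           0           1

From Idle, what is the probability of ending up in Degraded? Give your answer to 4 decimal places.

Let h(s) be the probability of absorption at Degraded starting from transient state s. Then h(Degraded) = 1 and h(Failed) = 0. By first-step analysis:
h(Idle) = 0.4·h(Idle) + 0.24·0 + 0.36·1
Solving: h(Idle) = 0.6000.
Starting from Idle, the probability is 0.6000.

0.6000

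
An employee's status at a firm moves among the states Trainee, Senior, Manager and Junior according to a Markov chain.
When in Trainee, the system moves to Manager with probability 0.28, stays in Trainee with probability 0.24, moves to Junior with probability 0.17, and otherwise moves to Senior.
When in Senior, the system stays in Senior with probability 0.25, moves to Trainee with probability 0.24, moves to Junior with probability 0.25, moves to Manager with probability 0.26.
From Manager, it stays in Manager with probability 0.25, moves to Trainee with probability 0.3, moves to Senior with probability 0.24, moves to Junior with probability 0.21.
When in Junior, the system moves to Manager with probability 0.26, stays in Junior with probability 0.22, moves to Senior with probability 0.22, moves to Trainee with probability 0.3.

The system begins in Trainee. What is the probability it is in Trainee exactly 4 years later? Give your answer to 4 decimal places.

Propagate the distribution vector 4 years from Trainee.
After 0 years: (1.0000, 0.0000, 0.0000, 0.0000)
After 1 year: (0.2400, 0.3100, 0.2800, 0.1700)
After 2 years: (0.2670, 0.2565, 0.2620, 0.2145)
After 3 years: (0.2686, 0.2570, 0.2627, 0.2117)
After 4 years: (0.2685, 0.2571, 0.2627, 0.2117)
P(in Trainee after 4 years) = 0.2685

0.2685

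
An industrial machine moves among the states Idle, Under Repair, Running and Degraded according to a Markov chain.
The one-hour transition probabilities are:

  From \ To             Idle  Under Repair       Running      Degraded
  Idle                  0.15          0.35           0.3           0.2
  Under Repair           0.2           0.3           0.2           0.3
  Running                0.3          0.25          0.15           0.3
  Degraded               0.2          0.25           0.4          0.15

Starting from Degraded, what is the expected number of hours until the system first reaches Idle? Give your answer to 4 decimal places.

4.3900

Let t(s) be the expected number of hours to first reach Idle from state s, with t(Idle) = 0. Conditioning on the first hour:
t(Under Repair) = 1 + 0.3·t(Under Repair) + 0.2·t(Running) + 0.3·t(Degraded)
t(Running) = 1 + 0.25·t(Under Repair) + 0.15·t(Running) + 0.3·t(Degraded)
t(Degraded) = 1 + 0.25·t(Under Repair) + 0.4·t(Running) + 0.15·t(Degraded)
Solving: t(Under Repair) = 4.4640, t(Running) = 4.0388, t(Degraded) = 4.3900.
Expected hours from Degraded to Idle: 4.3900.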